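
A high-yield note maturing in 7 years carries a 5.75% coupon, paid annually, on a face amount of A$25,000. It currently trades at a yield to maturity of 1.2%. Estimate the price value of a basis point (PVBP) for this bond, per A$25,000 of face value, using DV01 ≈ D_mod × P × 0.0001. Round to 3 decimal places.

A$19.655

Periodic yield y = 0.012.
  t   CF        PV=CF/(1+0.012)^t    t·PV
  1     1,437.50     1,420.4545     1,420.4545
  2     1,437.50     1,403.6112     2,807.2224
  3     1,437.50     1,386.9676     4,160.9028
  4     1,437.50     1,370.5213     5,482.0854
  5     1,437.50     1,354.2701     6,771.3505
  6     1,437.50     1,338.2116     8,029.2694
  7    26,437.50    24,319.6207   170,237.3449
  Σ                 32,593.6571   198,908.6299
P = 32,593.6571; D_Mac = 6.10268 yrs; D_mod = 6.03032 yrs.
DV01 ≈ 6.03032 × 32,593.6571 × 0.0001 = 19.655003.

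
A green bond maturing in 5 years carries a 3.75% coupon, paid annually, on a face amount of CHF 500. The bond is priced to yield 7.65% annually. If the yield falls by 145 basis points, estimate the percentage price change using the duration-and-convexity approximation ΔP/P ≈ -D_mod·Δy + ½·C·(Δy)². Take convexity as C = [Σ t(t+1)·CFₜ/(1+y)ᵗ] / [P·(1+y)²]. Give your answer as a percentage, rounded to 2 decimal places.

+6.46%

With y = 0.0765:
  t   CF        PV=CF/(1+0.0765)^t    t·PV        t(t+1)·PV
  1        18.75        17.4176        17.4176          34.8351
  2        18.75        16.1798        32.3596          97.0788
  3        18.75        15.0300        45.0900         180.3601
  4        18.75        13.9619        55.8477         279.2384
  5       518.75       358.8293     1,794.1467      10,764.8800
  Σ                    421.4186     1,944.8615      11,356.3924
P = 421.4186; D_Mac = 4.61503 yrs; D_mod = 4.28707 yrs; C = 23.25405.
Duration effect: -4.28707 × (-0.0145) = +0.062163
Convexity effect: 0.5 × 23.25405 × (-0.0145)² = +0.0024446
ΔP/P ≈ +0.062163 + 0.0024446 = +0.064607 = +6.4607%.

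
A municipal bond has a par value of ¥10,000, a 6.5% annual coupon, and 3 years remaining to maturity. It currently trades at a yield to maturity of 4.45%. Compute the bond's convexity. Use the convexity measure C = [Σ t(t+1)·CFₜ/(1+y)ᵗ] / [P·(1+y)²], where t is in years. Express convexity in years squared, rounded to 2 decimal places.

10.15

With y = 0.0445:
  t   CF        PV=CF/(1+0.0445)^t    t·PV        t(t+1)·PV
  1       650.00       622.3073       622.3073       1,244.6146
  2       650.00       595.7945     1,191.5889       3,574.7668
  3    10,650.00     9,345.9677    28,037.9030     112,151.6122
  Σ                 10,564.0695    29,851.7993     116,970.9936
P = 10,564.0695.
Convexity = Σ t(t+1)·PV / [P·(1+y)²] = 116,970.9936 / (10,564.0695 × 1.090980) = 10.14916.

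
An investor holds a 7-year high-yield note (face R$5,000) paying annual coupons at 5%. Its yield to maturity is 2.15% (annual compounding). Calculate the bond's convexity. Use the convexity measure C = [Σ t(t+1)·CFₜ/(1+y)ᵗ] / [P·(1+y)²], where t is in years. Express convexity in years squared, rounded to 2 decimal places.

With y = 0.0215:
  t   CF        PV=CF/(1+0.0215)^t    t·PV        t(t+1)·PV
  1       250.00       244.7381       244.7381         489.4763
  2       250.00       239.5870       479.1740       1,437.5221
  3       250.00       234.5443       703.6329       2,814.5317
  4       250.00       229.6077       918.4310       4,592.1548
  5       250.00       224.7751     1,123.8754       6,743.2523
  6       250.00       220.0441     1,320.2648       9,241.8534
  7     5,250.00     4,523.6678    31,665.6747     253,325.3980
  Σ                  5,916.9642    36,455.7909     278,644.1885
P = 5,916.9642.
Convexity = Σ t(t+1)·PV / [P·(1+y)²] = 278,644.1885 / (5,916.9642 × 1.043462) = 45.13093.

45.13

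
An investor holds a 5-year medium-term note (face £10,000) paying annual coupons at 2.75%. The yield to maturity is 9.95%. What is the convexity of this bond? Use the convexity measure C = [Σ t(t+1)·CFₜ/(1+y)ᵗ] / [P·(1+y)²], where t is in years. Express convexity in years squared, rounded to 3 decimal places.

22.759

With y = 0.0995:
  t   CF        PV=CF/(1+0.0995)^t    t·PV        t(t+1)·PV
  1       275.00       250.1137       250.1137         500.2274
  2       275.00       227.4795       454.9590       1,364.8769
  3       275.00       206.8936       620.6807       2,482.7228
  4       275.00       188.1706       752.6824       3,763.4119
  5    10,275.00     6,394.4863    31,972.4316     191,834.5894
  Σ                  7,267.1436    34,050.8673     199,945.8284
P = 7,267.1436.
Convexity = Σ t(t+1)·PV / [P·(1+y)²] = 199,945.8284 / (7,267.1436 × 1.208900) = 22.75926.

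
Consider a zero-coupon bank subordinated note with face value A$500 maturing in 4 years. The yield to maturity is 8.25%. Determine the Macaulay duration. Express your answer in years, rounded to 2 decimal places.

A zero-coupon bond has a single cash flow at maturity, so its Macaulay duration equals its maturity: 4 years.

4.00 years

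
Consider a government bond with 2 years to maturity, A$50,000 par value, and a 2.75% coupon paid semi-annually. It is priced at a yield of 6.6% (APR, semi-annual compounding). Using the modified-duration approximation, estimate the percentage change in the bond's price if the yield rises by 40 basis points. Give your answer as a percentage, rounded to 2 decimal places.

Periodic yield y = 0.033. Modified duration first:
  t   CF        PV=CF/(1+0.033)^t    t·PV
  1       687.50       665.5373       665.5373
  2       687.50       644.2762     1,288.5523
  3       687.50       623.6942     1,871.0827
  4    50,687.50    44,514.3038   178,057.2152
  Σ                 46,447.8115   181,882.3875
P = 46,447.8115; D_Mac = 3.91584 half-year periods = 1.95792 yrs; D_mod = 1.95792/(1+0.033) = 1.89537 yrs.
ΔP/P ≈ -D_mod · Δy = -1.89537 × (+0.004) = -0.007581 = -0.7581%.

-0.76%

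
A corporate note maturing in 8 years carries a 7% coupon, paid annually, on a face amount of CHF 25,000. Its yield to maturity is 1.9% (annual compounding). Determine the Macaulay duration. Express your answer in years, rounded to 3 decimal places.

6.652 years

Periodic yield y = 0.019. Discount each cash flow and weight by its year:
  t   CF        PV=CF/(1+0.019)^t    t·PV
  1     1,750.00     1,717.3700     1,717.3700
  2     1,750.00     1,685.3484     3,370.6967
  3     1,750.00     1,653.9238     4,961.7714
  4     1,750.00     1,623.0852     6,492.3407
  5     1,750.00     1,592.8216     7,964.1079
  6     1,750.00     1,563.1222     9,378.7335
  7     1,750.00     1,533.9767    10,737.8368
  8    26,750.00    23,010.7256   184,085.8051
  Σ                 34,380.3735   228,708.6621
Price P = Σ PV = 34,380.3735.
Macaulay duration = Σ(t·PV) / P = 228,708.6621 / 34,380.3735 = 6.65230 years.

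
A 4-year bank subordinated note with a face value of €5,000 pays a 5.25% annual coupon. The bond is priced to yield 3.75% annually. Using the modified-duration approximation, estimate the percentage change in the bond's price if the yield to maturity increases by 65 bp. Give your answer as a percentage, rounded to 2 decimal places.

-2.33%

Periodic yield y = 0.0375. Modified duration first:
  t   CF        PV=CF/(1+0.0375)^t    t·PV
  1       262.50       253.0120       253.0120
  2       262.50       243.8670       487.7341
  3       262.50       235.0526       705.1577
  4     5,262.50     4,541.9222    18,167.6887
  Σ                  5,273.8538    19,613.5925
P = 5,273.8538; D_Mac = 3.71902 yrs; D_mod = 3.71902/(1+0.0375) = 3.58460 yrs.
ΔP/P ≈ -D_mod · Δy = -3.58460 × (+0.0065) = -0.023300 = -2.3300%.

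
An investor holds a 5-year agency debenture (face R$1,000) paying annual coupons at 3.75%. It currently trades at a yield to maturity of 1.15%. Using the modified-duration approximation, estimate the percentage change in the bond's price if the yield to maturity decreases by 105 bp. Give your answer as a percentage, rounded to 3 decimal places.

Periodic yield y = 0.0115. Modified duration first:
  t   CF        PV=CF/(1+0.0115)^t    t·PV
  1        37.50        37.0737        37.0737
  2        37.50        36.6522        73.3043
  3        37.50        36.2354       108.7063
  4        37.50        35.8235       143.2939
  5     1,037.50       979.8479     4,899.2395
  Σ                  1,125.6326     5,261.6177
P = 1,125.6326; D_Mac = 4.67436 yrs; D_mod = 4.67436/(1+0.0115) = 4.62122 yrs.
ΔP/P ≈ -D_mod · Δy = -4.62122 × (-0.0105) = +0.048523 = +4.8523%.

+4.852%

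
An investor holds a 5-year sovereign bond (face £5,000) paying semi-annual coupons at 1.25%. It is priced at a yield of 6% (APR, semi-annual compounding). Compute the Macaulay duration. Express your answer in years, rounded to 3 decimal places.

4.841 years

Periodic yield y = 0.03. Discount each cash flow and weight by its period:
  t   CF        PV=CF/(1+0.03)^t    t·PV
  1        31.25        30.3398        30.3398
  2        31.25        29.4561        58.9122
  3        31.25        28.5982        85.7945
  4        31.25        27.7652       111.0609
  5        31.25        26.9565       134.7826
  6        31.25        26.1714       157.0283
  7        31.25        25.4091       177.8638
  8        31.25        24.6690       197.3523
  9        31.25        23.9505       215.5547
  10    5,031.25     3,743.7225    37,437.2251
  Σ                  3,987.0384    38,605.9143
Price P = Σ PV = 3,987.0384.
Macaulay duration = Σ(t·PV) / P = 38,605.9143 / 3,987.0384 = 9.68285 half-year periods.
In years: 9.68285 / 2 = 4.84143 years.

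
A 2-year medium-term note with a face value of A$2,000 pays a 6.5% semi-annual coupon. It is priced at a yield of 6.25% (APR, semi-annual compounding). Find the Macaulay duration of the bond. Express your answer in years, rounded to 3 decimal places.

Periodic yield y = 0.03125. Discount each cash flow and weight by its period:
  t   CF        PV=CF/(1+0.03125)^t    t·PV
  1        65.00        63.0303        63.0303
  2        65.00        61.1203       122.2406
  3        65.00        59.2682       177.8045
  4     2,065.00     1,825.8463     7,303.3851
  Σ                  2,009.2650     7,666.4605
Price P = Σ PV = 2,009.2650.
Macaulay duration = Σ(t·PV) / P = 7,666.4605 / 2,009.2650 = 3.81555 half-year periods.
In years: 3.81555 / 2 = 1.90778 years.

1.908 years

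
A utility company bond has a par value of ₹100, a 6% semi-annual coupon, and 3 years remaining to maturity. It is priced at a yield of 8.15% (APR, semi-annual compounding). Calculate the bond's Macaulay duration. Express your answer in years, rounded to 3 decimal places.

2.783 years

Periodic yield y = 0.04075. Discount each cash flow and weight by its period:
  t   CF        PV=CF/(1+0.04075)^t    t·PV
  1         3.00         2.8825         2.8825
  2         3.00         2.7697         5.5393
  3         3.00         2.6612         7.9837
  4         3.00         2.5570        10.2281
  5         3.00         2.4569        12.2845
  6       103.00        81.0511       486.3064
  Σ                     94.3784       525.2246
Price P = Σ PV = 94.3784.
Macaulay duration = Σ(t·PV) / P = 525.2246 / 94.3784 = 5.56509 half-year periods.
In years: 5.56509 / 2 = 2.78255 years.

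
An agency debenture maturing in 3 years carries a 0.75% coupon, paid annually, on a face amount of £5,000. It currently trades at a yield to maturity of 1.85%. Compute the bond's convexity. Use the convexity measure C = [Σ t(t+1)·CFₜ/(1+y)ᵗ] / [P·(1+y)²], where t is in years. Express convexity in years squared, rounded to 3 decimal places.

11.452

With y = 0.0185:
  t   CF        PV=CF/(1+0.0185)^t    t·PV        t(t+1)·PV
  1        37.50        36.8189        36.8189          73.6377
  2        37.50        36.1501        72.3001         216.9004
  3     5,037.50     4,767.9529    14,303.8588      57,215.4351
  Σ                  4,840.9219    14,412.9778      57,505.9733
P = 4,840.9219.
Convexity = Σ t(t+1)·PV / [P·(1+y)²] = 57,505.9733 / (4,840.9219 × 1.037342) = 11.45151.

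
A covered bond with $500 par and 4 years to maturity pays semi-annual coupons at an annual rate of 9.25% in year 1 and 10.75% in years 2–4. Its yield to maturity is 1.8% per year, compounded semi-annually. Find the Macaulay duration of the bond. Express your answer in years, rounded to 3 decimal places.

3.485 years

Periodic yield y = 0.009. Discount each cash flow and weight by its period:
  t   CF        PV=CF/(1+0.009)^t    t·PV
  1       23.125        22.9187        22.9187
  2       23.125        22.7143        45.4286
  3       26.875        26.1622        78.4867
  4       26.875        25.9289       103.7155
  5       26.875        25.6976       128.4880
  6       26.875        25.4684       152.8103
  7       26.875        25.2412       176.6885
  8      526.875       490.4314     3,923.4511
  Σ                    664.5628     4,631.9876
Price P = Σ PV = 664.5628.
Macaulay duration = Σ(t·PV) / P = 4,631.9876 / 664.5628 = 6.96998 half-year periods.
In years: 6.96998 / 2 = 3.48499 years.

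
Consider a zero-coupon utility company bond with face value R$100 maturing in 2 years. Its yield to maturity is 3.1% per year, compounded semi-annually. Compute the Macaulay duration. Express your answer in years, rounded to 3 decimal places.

A zero-coupon bond has a single cash flow at maturity, so its Macaulay duration equals its maturity: 2 years.
(Equivalently: 4 semi-annual periods ÷ 2 = 2 years.)

2.000 years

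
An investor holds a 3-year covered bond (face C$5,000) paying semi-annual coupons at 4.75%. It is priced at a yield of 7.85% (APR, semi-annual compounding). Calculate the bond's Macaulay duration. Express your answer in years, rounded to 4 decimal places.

2.8225 years

Periodic yield y = 0.03925. Discount each cash flow and weight by its period:
  t   CF        PV=CF/(1+0.03925)^t    t·PV
  1       118.75       114.2651       114.2651
  2       118.75       109.9496       219.8991
  3       118.75       105.7970       317.3911
  4       118.75       101.8013       407.2054
  5       118.75        97.9565       489.7827
  6     5,118.75     4,062.9710    24,377.8259
  Σ                  4,592.7406    25,926.3693
Price P = Σ PV = 4,592.7406.
Macaulay duration = Σ(t·PV) / P = 25,926.3693 / 4,592.7406 = 5.64508 half-year periods.
In years: 5.64508 / 2 = 2.82254 years.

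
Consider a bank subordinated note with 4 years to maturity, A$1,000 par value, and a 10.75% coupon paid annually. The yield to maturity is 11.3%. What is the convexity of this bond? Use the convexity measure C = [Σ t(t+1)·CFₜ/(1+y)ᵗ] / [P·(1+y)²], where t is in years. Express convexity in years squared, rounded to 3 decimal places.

13.208

With y = 0.113:
  t   CF        PV=CF/(1+0.113)^t    t·PV        t(t+1)·PV
  1       107.50        96.5858        96.5858         193.1716
  2       107.50        86.7797       173.5594         520.6782
  3       107.50        77.9692       233.9075         935.6302
  4     1,107.50       721.7106     2,886.8424      14,434.2118
  Σ                    983.0453     3,390.8951      16,083.6918
P = 983.0453.
Convexity = Σ t(t+1)·PV / [P·(1+y)²] = 16,083.6918 / (983.0453 × 1.238769) = 13.20754.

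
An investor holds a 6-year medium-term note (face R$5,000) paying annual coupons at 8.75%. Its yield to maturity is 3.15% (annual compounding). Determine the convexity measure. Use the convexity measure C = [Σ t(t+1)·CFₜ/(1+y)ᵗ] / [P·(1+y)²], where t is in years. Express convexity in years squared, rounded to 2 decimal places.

31.28

With y = 0.0315:
  t   CF        PV=CF/(1+0.0315)^t    t·PV        t(t+1)·PV
  1       437.50       424.1396       424.1396         848.2792
  2       437.50       411.1872       822.3744       2,467.1232
  3       437.50       398.6303     1,195.8910       4,783.5642
  4       437.50       386.4570     1,545.8278       7,729.1391
  5       437.50       374.6553     1,873.2766      11,239.6594
  6     5,437.50     4,514.2320    27,085.3921     189,597.7445
  Σ                  6,509.3014    32,946.9015     216,665.5096
P = 6,509.3014.
Convexity = Σ t(t+1)·PV / [P·(1+y)²] = 216,665.5096 / (6,509.3014 × 1.063992) = 31.28362.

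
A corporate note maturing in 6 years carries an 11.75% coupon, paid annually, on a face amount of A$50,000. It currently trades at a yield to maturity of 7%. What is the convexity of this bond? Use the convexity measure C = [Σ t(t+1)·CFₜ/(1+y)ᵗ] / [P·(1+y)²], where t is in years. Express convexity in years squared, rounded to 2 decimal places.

26.76

With y = 0.07:
  t   CF        PV=CF/(1+0.07)^t    t·PV        t(t+1)·PV
  1     5,875.00     5,490.6542     5,490.6542      10,981.3084
  2     5,875.00     5,131.4525    10,262.9051      30,788.7152
  3     5,875.00     4,795.7500    14,387.2501      57,549.0003
  4     5,875.00     4,482.0094    17,928.0375      89,640.1874
  5     5,875.00     4,188.7938    20,943.9690     125,663.8141
  6    55,875.00    37,231.8718   223,391.2305   1,563,738.6137
  Σ                 61,320.5317   292,404.0464   1,878,361.6392
P = 61,320.5317.
Convexity = Σ t(t+1)·PV / [P·(1+y)²] = 1,878,361.6392 / (61,320.5317 × 1.144900) = 26.75505.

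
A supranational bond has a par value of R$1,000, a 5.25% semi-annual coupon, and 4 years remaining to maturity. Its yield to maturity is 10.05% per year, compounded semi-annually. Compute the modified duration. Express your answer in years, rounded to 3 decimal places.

Periodic yield y = 0.05025. First find Macaulay duration:
  t   CF        PV=CF/(1+0.05025)^t    t·PV
  1        26.25        24.9940        24.9940
  2        26.25        23.7982        47.5964
  3        26.25        22.6595        67.9786
  4        26.25        21.5754        86.3015
  5        26.25        20.5431       102.7155
  6        26.25        19.5602       117.3612
  7        26.25        18.6243       130.3703
  8     1,026.25       693.2848     5,546.2780
  Σ                    845.0395     6,123.5955
P = 845.0395; Macaulay duration = 6,123.5955 / 845.0395 = 7.24652 half-year periods = 3.62326 years.
Modified duration = D_Mac / (1 + y) = 3.62326 / 1.05025 = 3.44990 years.

3.450 years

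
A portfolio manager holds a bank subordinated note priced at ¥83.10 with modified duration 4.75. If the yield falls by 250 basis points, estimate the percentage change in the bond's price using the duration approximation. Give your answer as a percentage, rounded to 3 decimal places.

+11.875%

Duration approximation: ΔP/P ≈ -D_mod · Δy = -4.75 × (-0.025) = +0.118750.
As a percentage: +11.8750%.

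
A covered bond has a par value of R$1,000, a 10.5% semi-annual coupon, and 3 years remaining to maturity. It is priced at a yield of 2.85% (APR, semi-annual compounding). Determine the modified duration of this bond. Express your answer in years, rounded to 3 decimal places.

Periodic yield y = 0.01425. First find Macaulay duration:
  t   CF        PV=CF/(1+0.01425)^t    t·PV
  1        52.50        51.7624        51.7624
  2        52.50        51.0351       102.0703
  3        52.50        50.3181       150.9543
  4        52.50        49.6111       198.4446
  5        52.50        48.9141       244.5706
  6     1,052.50       966.8342     5,801.0052
  Σ                  1,218.4751     6,548.8073
P = 1,218.4751; Macaulay duration = 6,548.8073 / 1,218.4751 = 5.37459 half-year periods = 2.68730 years.
Modified duration = D_Mac / (1 + y) = 2.68730 / 1.01425 = 2.64954 years.

2.650 years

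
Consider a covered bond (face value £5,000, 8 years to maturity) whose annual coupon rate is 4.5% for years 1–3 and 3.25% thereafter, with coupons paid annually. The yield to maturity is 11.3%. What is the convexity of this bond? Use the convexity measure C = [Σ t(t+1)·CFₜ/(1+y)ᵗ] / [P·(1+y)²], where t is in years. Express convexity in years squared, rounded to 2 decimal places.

45.31

With y = 0.113:
  t   CF        PV=CF/(1+0.113)^t    t·PV        t(t+1)·PV
  1       225.00       202.1563       202.1563         404.3127
  2       225.00       181.6319       363.2639       1,089.7916
  3       225.00       163.1913       489.5739       1,958.2957
  4       162.50       105.8943       423.5773       2,117.8866
  5       162.50        95.1432       475.7158       2,854.2946
  6       162.50        85.4835       512.9011       3,590.3077
  7       162.50        76.8046       537.6322       4,301.0574
  8     5,162.50     2,192.2938    17,538.3502     157,845.1515
  Σ                  3,102.5989    20,543.1707     174,161.0978
P = 3,102.5989.
Convexity = Σ t(t+1)·PV / [P·(1+y)²] = 174,161.0978 / (3,102.5989 × 1.238769) = 45.31429.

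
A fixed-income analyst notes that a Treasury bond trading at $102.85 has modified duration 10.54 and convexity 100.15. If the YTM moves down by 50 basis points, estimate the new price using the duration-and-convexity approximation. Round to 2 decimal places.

Duration effect: -D_mod·Δy = -10.54 × (-0.005) = +0.052700
Convexity effect: ½·C·(Δy)² = 0.5 × 100.15 × (-0.005)² = +0.001251875
ΔP/P ≈ +0.052700 + 0.001251875 = +0.053951875
New price ≈ 102.85 × (1 + 0.053951875) = 108.39895034375.

$108.40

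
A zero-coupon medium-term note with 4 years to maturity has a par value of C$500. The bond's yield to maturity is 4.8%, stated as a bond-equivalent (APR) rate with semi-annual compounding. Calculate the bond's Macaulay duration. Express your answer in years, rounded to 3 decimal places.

4.000 years

A zero-coupon bond has a single cash flow at maturity, so its Macaulay duration equals its maturity: 4 years.
(Equivalently: 8 semi-annual periods ÷ 2 = 4 years.)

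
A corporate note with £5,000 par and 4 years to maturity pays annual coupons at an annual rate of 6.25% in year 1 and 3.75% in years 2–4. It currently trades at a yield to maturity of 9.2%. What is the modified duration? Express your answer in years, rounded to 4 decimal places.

3.3783 years

Periodic yield y = 0.092. First find Macaulay duration:
  t   CF        PV=CF/(1+0.092)^t    t·PV
  1       312.50       286.1722       286.1722
  2       187.50       157.2375       314.4749
  3       187.50       143.9903       431.9710
  4     5,187.50     3,648.1069    14,592.4276
  Σ                  4,235.5069    15,625.0457
P = 4,235.5069; Macaulay duration = 15,625.0457 / 4,235.5069 = 3.68906 years.
Modified duration = D_Mac / (1 + y) = 3.68906 / 1.092 = 3.37826 years.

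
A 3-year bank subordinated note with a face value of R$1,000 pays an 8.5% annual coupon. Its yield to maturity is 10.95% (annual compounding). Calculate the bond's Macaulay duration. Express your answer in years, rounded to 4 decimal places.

Periodic yield y = 0.1095. Discount each cash flow and weight by its year:
  t   CF        PV=CF/(1+0.1095)^t    t·PV
  1        85.00        76.6111        76.6111
  2        85.00        69.0501       138.1002
  3     1,085.00       794.4157     2,383.2471
  Σ                    940.0769     2,597.9584
Price P = Σ PV = 940.0769.
Macaulay duration = Σ(t·PV) / P = 2,597.9584 / 940.0769 = 2.76356 years.

2.7636 years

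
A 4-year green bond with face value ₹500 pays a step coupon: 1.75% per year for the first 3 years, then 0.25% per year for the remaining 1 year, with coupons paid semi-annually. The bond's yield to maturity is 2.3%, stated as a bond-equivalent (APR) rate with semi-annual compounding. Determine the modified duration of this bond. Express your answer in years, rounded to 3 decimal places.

3.837 years

Periodic yield y = 0.0115. First find Macaulay duration:
  t   CF        PV=CF/(1+0.0115)^t    t·PV
  1        4.375         4.3253         4.3253
  2        4.375         4.2761         8.5522
  3        4.375         4.2275        12.6824
  4        4.375         4.1794        16.7176
  5        4.375         4.1319        20.6594
  6        4.375         4.0849        24.5095
  7        0.625         0.5769         4.0385
  8      500.625       456.8624     3,654.8994
  Σ                    482.6644     3,746.3842
P = 482.6644; Macaulay duration = 3,746.3842 / 482.6644 = 7.76188 half-year periods = 3.88094 years.
Modified duration = D_Mac / (1 + y) = 3.88094 / 1.0115 = 3.83682 years.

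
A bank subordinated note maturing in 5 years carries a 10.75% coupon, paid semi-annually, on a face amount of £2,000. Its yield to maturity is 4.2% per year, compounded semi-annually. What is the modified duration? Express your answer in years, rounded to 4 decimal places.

Periodic yield y = 0.021. First find Macaulay duration:
  t   CF        PV=CF/(1+0.021)^t    t·PV
  1       107.50       105.2889       105.2889
  2       107.50       103.1233       206.2467
  3       107.50       101.0023       303.0069
  4       107.50        98.9249       395.6995
  5       107.50        96.8902       484.4509
  6       107.50        94.8973       569.3840
  7       107.50        92.9455       650.6184
  8       107.50        91.0338       728.2702
  9       107.50        89.1614       802.4524
  10    2,107.50     1,712.0252    17,120.2524
  Σ                  2,585.2928    21,365.6702
P = 2,585.2928; Macaulay duration = 21,365.6702 / 2,585.2928 = 8.26431 half-year periods = 4.13216 years.
Modified duration = D_Mac / (1 + y) = 4.13216 / 1.021 = 4.04717 years.

4.0472 years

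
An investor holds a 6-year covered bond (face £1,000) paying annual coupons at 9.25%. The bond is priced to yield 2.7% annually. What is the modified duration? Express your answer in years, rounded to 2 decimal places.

4.91 years

Periodic yield y = 0.027. First find Macaulay duration:
  t   CF        PV=CF/(1+0.027)^t    t·PV
  1        92.50        90.0682        90.0682
  2        92.50        87.7003       175.4005
  3        92.50        85.3946       256.1838
  4        92.50        83.1496       332.5982
  5        92.50        80.9635       404.8177
  6     1,092.50       931.1053     5,586.6316
  Σ                  1,358.3814     6,845.7000
P = 1,358.3814; Macaulay duration = 6,845.7000 / 1,358.3814 = 5.03960 years.
Modified duration = D_Mac / (1 + y) = 5.03960 / 1.027 = 4.90711 years.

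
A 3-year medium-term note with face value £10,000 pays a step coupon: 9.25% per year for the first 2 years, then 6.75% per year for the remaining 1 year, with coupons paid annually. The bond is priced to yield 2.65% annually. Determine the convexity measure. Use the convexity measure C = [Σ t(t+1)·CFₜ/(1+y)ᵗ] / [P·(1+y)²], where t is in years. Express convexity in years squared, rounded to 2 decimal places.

10.23

With y = 0.0265:
  t   CF        PV=CF/(1+0.0265)^t    t·PV        t(t+1)·PV
  1       925.00       901.1203       901.1203       1,802.2406
  2       925.00       877.8571     1,755.7142       5,267.1426
  3    10,675.00     9,869.4062    29,608.2185     118,432.8741
  Σ                 11,648.3836    32,265.0530     125,502.2573
P = 11,648.3836.
Convexity = Σ t(t+1)·PV / [P·(1+y)²] = 125,502.2573 / (11,648.3836 × 1.053702) = 10.22511.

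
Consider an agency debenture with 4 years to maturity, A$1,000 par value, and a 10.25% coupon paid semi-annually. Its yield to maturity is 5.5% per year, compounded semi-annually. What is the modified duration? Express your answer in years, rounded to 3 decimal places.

3.341 years

Periodic yield y = 0.0275. First find Macaulay duration:
  t   CF        PV=CF/(1+0.0275)^t    t·PV
  1        51.25        49.8783        49.8783
  2        51.25        48.5434        97.0868
  3        51.25        47.2442       141.7326
  4        51.25        45.9797       183.9190
  5        51.25        44.7491       223.7457
  6        51.25        43.5515       261.3089
  7        51.25        42.3859       296.7011
  8     1,051.25       846.1578     6,769.2624
  Σ                  1,168.4900     8,023.6348
P = 1,168.4900; Macaulay duration = 8,023.6348 / 1,168.4900 = 6.86667 half-year periods = 3.43333 years.
Modified duration = D_Mac / (1 + y) = 3.43333 / 1.0275 = 3.34145 years.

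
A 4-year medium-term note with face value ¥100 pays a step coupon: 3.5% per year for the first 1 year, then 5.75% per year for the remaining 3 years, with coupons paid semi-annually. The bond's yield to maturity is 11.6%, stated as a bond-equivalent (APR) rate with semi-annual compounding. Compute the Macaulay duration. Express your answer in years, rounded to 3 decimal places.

3.656 years

Periodic yield y = 0.058. Discount each cash flow and weight by its period:
  t   CF        PV=CF/(1+0.058)^t    t·PV
  1        1.750         1.6541         1.6541
  2        1.750         1.5634         3.1268
  3        2.875         2.4276         7.2829
  4        2.875         2.2945         9.1782
  5        2.875         2.1688        10.8438
  6        2.875         2.0499        12.2991
  7        2.875         1.9375        13.5624
  8      102.875        65.5276       524.2211
  Σ                     79.6233       582.1682
Price P = Σ PV = 79.6233.
Macaulay duration = Σ(t·PV) / P = 582.1682 / 79.6233 = 7.31153 half-year periods.
In years: 7.31153 / 2 = 3.65576 years.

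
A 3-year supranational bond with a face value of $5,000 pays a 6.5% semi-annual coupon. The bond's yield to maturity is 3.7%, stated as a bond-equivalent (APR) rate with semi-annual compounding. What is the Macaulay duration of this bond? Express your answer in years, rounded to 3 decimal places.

Periodic yield y = 0.0185. Discount each cash flow and weight by its period:
  t   CF        PV=CF/(1+0.0185)^t    t·PV
  1       162.50       159.5484       159.5484
  2       162.50       156.6503       313.3006
  3       162.50       153.8049       461.4148
  4       162.50       151.0112       604.0449
  5       162.50       148.2683       741.3413
  6     5,162.50     4,624.8097    27,748.8580
  Σ                  5,394.0928    30,028.5081
Price P = Σ PV = 5,394.0928.
Macaulay duration = Σ(t·PV) / P = 30,028.5081 / 5,394.0928 = 5.56692 half-year periods.
In years: 5.56692 / 2 = 2.78346 years.

2.783 years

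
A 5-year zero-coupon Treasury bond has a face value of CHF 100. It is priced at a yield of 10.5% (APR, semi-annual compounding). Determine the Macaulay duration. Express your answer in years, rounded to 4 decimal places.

5.0000 years

A zero-coupon bond has a single cash flow at maturity, so its Macaulay duration equals its maturity: 5 years.
(Equivalently: 10 semi-annual periods ÷ 2 = 5 years.)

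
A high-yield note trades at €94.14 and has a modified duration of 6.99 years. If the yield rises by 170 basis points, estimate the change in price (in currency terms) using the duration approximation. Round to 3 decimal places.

-€11.187

Duration approximation: ΔP/P ≈ -D_mod · Δy = -6.99 × (+0.017) = -0.118830.
ΔP ≈ 94.14 × (-0.118830) = -11.1866562.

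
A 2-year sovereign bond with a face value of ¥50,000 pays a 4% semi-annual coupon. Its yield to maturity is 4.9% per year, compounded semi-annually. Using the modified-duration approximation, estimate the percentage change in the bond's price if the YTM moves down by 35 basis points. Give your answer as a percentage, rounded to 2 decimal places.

Periodic yield y = 0.0245. Modified duration first:
  t   CF        PV=CF/(1+0.0245)^t    t·PV
  1     1,000.00       976.0859       976.0859
  2     1,000.00       952.7437     1,905.4874
  3     1,000.00       929.9597     2,789.8790
  4    51,000.00    46,293.7461   185,174.9843
  Σ                 49,152.5353   190,846.4365
P = 49,152.5353; D_Mac = 3.88274 half-year periods = 1.94137 yrs; D_mod = 1.94137/(1+0.0245) = 1.89494 yrs.
ΔP/P ≈ -D_mod · Δy = -1.89494 × (-0.0035) = +0.006632 = +0.6632%.

+0.66%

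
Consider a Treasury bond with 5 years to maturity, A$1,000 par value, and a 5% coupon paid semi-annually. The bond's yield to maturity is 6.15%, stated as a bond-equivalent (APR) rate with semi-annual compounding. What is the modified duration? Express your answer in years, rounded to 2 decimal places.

4.34 years

Periodic yield y = 0.03075. First find Macaulay duration:
  t   CF        PV=CF/(1+0.03075)^t    t·PV
  1        25.00        24.2542        24.2542
  2        25.00        23.5306        47.0612
  3        25.00        22.8286        68.4859
  4        25.00        22.1476        88.5904
  5        25.00        21.4869       107.4344
  6        25.00        20.8459       125.0752
  7        25.00        20.2240       141.5679
  8        25.00        19.6206       156.9652
  9        25.00        19.0353       171.3178
  10    1,025.00       757.1648     7,571.6483
  Σ                    951.1385     8,502.4003
P = 951.1385; Macaulay duration = 8,502.4003 / 951.1385 = 8.93918 half-year periods = 4.46959 years.
Modified duration = D_Mac / (1 + y) = 4.46959 / 1.03075 = 4.33625 years.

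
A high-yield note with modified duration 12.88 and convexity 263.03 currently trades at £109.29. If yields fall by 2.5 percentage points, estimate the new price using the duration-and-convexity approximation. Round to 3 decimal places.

Duration effect: -D_mod·Δy = -12.88 × (-0.025) = +0.322000
Convexity effect: ½·C·(Δy)² = 0.5 × 263.03 × (-0.025)² = +0.082196875
ΔP/P ≈ +0.322000 + 0.082196875 = +0.404196875
New price ≈ 109.29 × (1 + 0.404196875) = 153.46467646875.

£153.465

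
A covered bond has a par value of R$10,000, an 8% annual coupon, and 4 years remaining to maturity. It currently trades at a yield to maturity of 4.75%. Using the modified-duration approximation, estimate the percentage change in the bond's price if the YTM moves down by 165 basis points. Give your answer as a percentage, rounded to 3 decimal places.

+5.673%

Periodic yield y = 0.0475. Modified duration first:
  t   CF        PV=CF/(1+0.0475)^t    t·PV
  1       800.00       763.7232       763.7232
  2       800.00       729.0913     1,458.1826
  3       800.00       696.0299     2,088.0897
  4    10,800.00     8,970.3137    35,881.2546
  Σ                 11,159.1580    40,191.2501
P = 11,159.1580; D_Mac = 3.60164 yrs; D_mod = 3.60164/(1+0.0475) = 3.43832 yrs.
ΔP/P ≈ -D_mod · Δy = -3.43832 × (-0.0165) = +0.056732 = +5.6732%.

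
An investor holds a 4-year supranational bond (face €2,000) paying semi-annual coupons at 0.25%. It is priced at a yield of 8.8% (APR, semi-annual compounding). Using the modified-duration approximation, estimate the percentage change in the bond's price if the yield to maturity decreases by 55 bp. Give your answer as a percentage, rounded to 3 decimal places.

Periodic yield y = 0.044. Modified duration first:
  t   CF        PV=CF/(1+0.044)^t    t·PV
  1         2.50         2.3946         2.3946
  2         2.50         2.2937         4.5874
  3         2.50         2.1970         6.5911
  4         2.50         2.1044         8.4178
  5         2.50         2.0158        10.0788
  6         2.50         1.9308        11.5848
  7         2.50         1.8494        12.9460
  8     2,002.50     1,418.9547    11,351.6377
  Σ                  1,433.7405    11,408.2382
P = 1,433.7405; D_Mac = 7.95698 half-year periods = 3.97849 yrs; D_mod = 3.97849/(1+0.044) = 3.81081 yrs.
ΔP/P ≈ -D_mod · Δy = -3.81081 × (-0.0055) = +0.020959 = +2.0959%.

+2.096%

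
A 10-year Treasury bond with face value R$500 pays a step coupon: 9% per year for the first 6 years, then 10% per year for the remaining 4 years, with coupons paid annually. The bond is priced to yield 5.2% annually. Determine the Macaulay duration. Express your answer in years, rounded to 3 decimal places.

Periodic yield y = 0.052. Discount each cash flow and weight by its year:
  t   CF        PV=CF/(1+0.052)^t    t·PV
  1        45.00        42.7757        42.7757
  2        45.00        40.6613        81.3226
  3        45.00        38.6514       115.9542
  4        45.00        36.7409       146.9635
  5        45.00        34.9248       174.6240
  6        45.00        33.1985       199.1908
  7        50.00        35.0639       245.4471
  8        50.00        33.3307       266.6454
  9        50.00        31.6831       285.1483
  10      550.00       331.2877     3,312.8768
  Σ                    658.3179     4,870.9484
Price P = Σ PV = 658.3179.
Macaulay duration = Σ(t·PV) / P = 4,870.9484 / 658.3179 = 7.39908 years.

7.399 years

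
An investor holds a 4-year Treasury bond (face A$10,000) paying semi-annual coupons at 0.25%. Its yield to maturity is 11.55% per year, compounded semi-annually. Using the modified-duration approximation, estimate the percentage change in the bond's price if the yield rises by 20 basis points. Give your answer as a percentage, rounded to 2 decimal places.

-0.75%

Periodic yield y = 0.05775. Modified duration first:
  t   CF        PV=CF/(1+0.05775)^t    t·PV
  1        12.50        11.8175        11.8175
  2        12.50        11.1723        22.3447
  3        12.50        10.5624        31.6871
  4        12.50         9.9857        39.9427
  5        12.50         9.4405        47.2025
  6        12.50         8.9251        53.5504
  7        12.50         8.4378        59.0645
  8    10,012.50     6,389.6675    51,117.3397
  Σ                  6,460.0087    51,382.9492
P = 6,460.0087; D_Mac = 7.95401 half-year periods = 3.97700 yrs; D_mod = 3.97700/(1+0.05775) = 3.75987 yrs.
ΔP/P ≈ -D_mod · Δy = -3.75987 × (+0.002) = -0.007520 = -0.7520%.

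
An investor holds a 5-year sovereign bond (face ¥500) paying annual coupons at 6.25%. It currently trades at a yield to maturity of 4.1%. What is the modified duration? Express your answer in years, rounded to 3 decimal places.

4.297 years

Periodic yield y = 0.041. First find Macaulay duration:
  t   CF        PV=CF/(1+0.041)^t    t·PV
  1        31.25        30.0192        30.0192
  2        31.25        28.8369        57.6738
  3        31.25        27.7012        83.1035
  4        31.25        26.6101       106.4405
  5       531.25       434.5555     2,172.7777
  Σ                    547.7229     2,450.0147
P = 547.7229; Macaulay duration = 2,450.0147 / 547.7229 = 4.47309 years.
Modified duration = D_Mac / (1 + y) = 4.47309 / 1.041 = 4.29692 years.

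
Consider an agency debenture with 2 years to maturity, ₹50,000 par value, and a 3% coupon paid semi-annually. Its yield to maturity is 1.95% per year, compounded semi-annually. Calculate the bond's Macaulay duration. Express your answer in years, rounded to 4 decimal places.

Periodic yield y = 0.00975. Discount each cash flow and weight by its period:
  t   CF        PV=CF/(1+0.00975)^t    t·PV
  1       750.00       742.7581       742.7581
  2       750.00       735.5861     1,471.1723
  3       750.00       728.4834     2,185.4503
  4    50,750.00    48,818.0693   195,272.2770
  Σ                 51,024.8969   199,671.6577
Price P = Σ PV = 51,024.8969.
Macaulay duration = Σ(t·PV) / P = 199,671.6577 / 51,024.8969 = 3.91322 half-year periods.
In years: 3.91322 / 2 = 1.95661 years.

1.9566 years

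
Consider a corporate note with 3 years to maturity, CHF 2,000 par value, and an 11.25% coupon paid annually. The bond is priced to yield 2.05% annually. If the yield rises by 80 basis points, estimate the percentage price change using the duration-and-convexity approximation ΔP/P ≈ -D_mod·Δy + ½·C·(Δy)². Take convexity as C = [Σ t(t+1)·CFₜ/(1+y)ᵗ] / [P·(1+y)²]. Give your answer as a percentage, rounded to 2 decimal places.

With y = 0.0205:
  t   CF        PV=CF/(1+0.0205)^t    t·PV        t(t+1)·PV
  1       225.00       220.4802       220.4802         440.9603
  2       225.00       216.0511       432.1022       1,296.3067
  3     2,225.00     2,093.5869     6,280.7606      25,123.0426
  Σ                  2,530.1181     6,933.3430      26,860.3095
P = 2,530.1181; D_Mac = 2.74032 yrs; D_mod = 2.68528 yrs; C = 10.19399.
Duration effect: -2.68528 × (+0.008) = -0.021482
Convexity effect: 0.5 × 10.19399 × (0.008)² = +0.0003262
ΔP/P ≈ -0.021482 + 0.0003262 = -0.021156 = -2.1156%.

-2.12%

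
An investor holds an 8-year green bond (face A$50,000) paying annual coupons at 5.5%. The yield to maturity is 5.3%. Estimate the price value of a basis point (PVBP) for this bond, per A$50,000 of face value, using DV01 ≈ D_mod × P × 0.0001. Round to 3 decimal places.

Periodic yield y = 0.053.
  t   CF        PV=CF/(1+0.053)^t    t·PV
  1     2,750.00     2,611.5859     2,611.5859
  2     2,750.00     2,480.1386     4,960.2772
  3     2,750.00     2,355.3073     7,065.9219
  4     2,750.00     2,236.7591     8,947.0363
  5     2,750.00     2,124.1777    10,620.8883
  6     2,750.00     2,017.2627    12,103.5764
  7     2,750.00     1,915.7291    13,410.1037
  8    52,750.00    34,897.5947   279,180.7576
  Σ                 50,638.5551   338,900.1475
P = 50,638.5551; D_Mac = 6.69253 yrs; D_mod = 6.35568 yrs.
DV01 ≈ 6.35568 × 50,638.5551 × 0.0001 = 32.184250.

A$32.184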